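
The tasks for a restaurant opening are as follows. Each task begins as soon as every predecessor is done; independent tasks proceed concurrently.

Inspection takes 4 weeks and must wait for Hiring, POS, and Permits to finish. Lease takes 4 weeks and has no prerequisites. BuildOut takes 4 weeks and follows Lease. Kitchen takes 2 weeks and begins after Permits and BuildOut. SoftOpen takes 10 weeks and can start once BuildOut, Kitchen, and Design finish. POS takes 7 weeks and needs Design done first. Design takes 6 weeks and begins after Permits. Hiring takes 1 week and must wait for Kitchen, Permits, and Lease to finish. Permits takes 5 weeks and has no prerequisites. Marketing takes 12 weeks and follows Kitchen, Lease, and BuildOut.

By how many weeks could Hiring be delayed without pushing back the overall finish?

Critical path: Lease→BuildOut→Kitchen→Marketing = 4+4+2+12 = 22, so the finish is 22 weeks.
Hiring finishes as early as 11 and must finish by 18.
So Hiring can slip 18 − 11 = 7 weeks.

7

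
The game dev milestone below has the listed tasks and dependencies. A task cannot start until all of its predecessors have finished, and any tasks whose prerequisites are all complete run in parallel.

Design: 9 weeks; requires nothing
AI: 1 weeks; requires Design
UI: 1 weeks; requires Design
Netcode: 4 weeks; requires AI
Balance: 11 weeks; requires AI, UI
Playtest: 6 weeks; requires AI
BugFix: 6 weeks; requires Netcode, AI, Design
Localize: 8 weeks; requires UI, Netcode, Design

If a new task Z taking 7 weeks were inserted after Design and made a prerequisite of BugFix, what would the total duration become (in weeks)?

22

Originally the project takes 22 weeks.
With Z inserted, BugFix now waits for max(Netcode, AI, Design, Z).
New critical path: Design→Z→BugFix = 9+7+6 = 22 ⇒ 22 weeks.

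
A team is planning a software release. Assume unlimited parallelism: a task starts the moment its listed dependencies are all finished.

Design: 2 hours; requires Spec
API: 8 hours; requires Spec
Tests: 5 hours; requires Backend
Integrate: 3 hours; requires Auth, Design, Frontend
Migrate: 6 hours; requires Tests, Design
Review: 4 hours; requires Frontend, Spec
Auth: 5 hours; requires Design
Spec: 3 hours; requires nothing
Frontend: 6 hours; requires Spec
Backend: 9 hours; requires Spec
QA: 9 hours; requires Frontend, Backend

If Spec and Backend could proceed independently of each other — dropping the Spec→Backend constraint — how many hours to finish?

With the dependency in place, Spec→Backend→Tests→Migrate = 3+9+5+6 = 23 sets the finish at 23 hours.
Without Spec→Backend, Backend's earliest start moves from 3 to 0.
After: Backend→Tests→Migrate = 9+5+6 = 20 → 20 hours.

20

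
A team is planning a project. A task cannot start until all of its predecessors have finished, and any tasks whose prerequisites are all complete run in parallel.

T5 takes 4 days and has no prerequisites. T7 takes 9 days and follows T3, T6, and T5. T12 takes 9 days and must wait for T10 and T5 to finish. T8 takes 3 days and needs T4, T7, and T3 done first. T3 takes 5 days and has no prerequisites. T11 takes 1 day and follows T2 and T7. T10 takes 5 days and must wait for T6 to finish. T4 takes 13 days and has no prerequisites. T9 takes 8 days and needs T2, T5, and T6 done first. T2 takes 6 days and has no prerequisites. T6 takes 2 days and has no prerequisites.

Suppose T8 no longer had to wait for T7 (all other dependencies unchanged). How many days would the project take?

16

Original critical path: T3→T7→T8 = 5+9+3 = 17 ⇒ 17 days.
Without T7→T8, T8's earliest start moves from 14 to 13.
New critical path: T4→T8 = 13+3 = 16 ⇒ 16 days.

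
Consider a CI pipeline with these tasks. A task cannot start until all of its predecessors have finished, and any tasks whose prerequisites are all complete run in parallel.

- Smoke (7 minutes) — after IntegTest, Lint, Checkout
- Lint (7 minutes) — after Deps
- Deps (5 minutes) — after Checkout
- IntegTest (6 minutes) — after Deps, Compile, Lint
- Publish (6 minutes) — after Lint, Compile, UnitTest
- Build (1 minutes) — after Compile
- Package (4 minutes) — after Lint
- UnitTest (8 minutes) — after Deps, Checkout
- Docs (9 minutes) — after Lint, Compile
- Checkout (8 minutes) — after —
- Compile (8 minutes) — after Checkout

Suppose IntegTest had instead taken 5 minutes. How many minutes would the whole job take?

32

Actual critical path: Checkout→Deps→Lint→IntegTest→Smoke = 8+5+7+6+7 = 33 ⇒ 33 minutes.
IntegTest is on the critical path; changing it to 5 makes that path 32 minutes.
The critical path is still Checkout→Deps→Lint→IntegTest→Smoke; finish is now 32 minutes.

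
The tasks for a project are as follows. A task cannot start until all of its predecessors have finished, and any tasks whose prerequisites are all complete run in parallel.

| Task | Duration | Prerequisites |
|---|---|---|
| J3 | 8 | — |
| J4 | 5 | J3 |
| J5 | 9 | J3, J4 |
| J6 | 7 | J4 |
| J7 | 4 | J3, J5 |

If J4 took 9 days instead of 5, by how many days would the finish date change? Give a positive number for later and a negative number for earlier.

4

Baseline: J3→J4→J5→J7 = 8+5+9+4 = 26 → 26 days.
Since J4 is critical, the +4 change carries straight to that chain (now 30 days).
That remains the longest chain; total 30 days.
Change in finish: 30 − 26 = +4 days.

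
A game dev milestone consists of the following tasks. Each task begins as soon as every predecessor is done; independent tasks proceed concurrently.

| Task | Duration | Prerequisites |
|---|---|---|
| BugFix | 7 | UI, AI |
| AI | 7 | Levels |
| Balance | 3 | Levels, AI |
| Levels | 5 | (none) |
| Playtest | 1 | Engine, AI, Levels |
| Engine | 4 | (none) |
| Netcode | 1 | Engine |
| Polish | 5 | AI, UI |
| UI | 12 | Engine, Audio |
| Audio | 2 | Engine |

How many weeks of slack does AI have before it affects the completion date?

6

Engine→Audio→UI→BugFix = 4+2+12+7 = 25 sets the makespan at 25 weeks.
The longest chain containing AI totals 19 weeks.
So AI can slip 18 − 12 = 6 weeks.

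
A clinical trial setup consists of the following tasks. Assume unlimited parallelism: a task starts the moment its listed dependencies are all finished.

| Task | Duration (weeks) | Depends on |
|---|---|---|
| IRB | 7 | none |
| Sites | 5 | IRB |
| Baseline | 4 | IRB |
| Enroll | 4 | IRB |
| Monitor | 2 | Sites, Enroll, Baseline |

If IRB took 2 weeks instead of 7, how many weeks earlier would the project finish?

As given, the longest chain is IRB→Sites→Monitor = 7+5+2 = 14, so the finish is 14 weeks.
IRB is on the critical path; changing it to 2 makes that path 9 weeks.
No other chain overtakes it, so the finish is 9 weeks.
Change in finish: 9 − 14 = -5 weeks.

5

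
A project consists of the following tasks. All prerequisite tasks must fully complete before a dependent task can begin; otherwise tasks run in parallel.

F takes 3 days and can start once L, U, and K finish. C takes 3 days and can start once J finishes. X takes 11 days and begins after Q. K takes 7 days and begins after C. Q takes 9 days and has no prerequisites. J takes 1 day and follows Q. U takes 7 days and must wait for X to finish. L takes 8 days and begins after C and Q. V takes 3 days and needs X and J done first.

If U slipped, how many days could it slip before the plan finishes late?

Q→X→U→F = 9+11+7+3 = 30 sets the makespan at 30 days.
Longest path through U: 30 days (earliest finish 27, latest finish 27).
Float = 30 − 30 = 0.

0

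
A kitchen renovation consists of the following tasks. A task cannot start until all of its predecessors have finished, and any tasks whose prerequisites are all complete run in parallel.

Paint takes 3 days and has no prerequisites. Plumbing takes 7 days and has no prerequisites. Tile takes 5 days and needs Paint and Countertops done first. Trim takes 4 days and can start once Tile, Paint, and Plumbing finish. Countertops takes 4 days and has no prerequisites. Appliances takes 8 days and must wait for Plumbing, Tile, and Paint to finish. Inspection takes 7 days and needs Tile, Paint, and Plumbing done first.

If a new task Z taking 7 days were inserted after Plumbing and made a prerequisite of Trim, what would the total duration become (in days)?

18

Originally the project takes 17 days.
With Z inserted, Trim now waits for max(Tile, Paint, Plumbing, Z).
New critical path: Plumbing→Z→Trim = 7+7+4 = 18 ⇒ 18 days.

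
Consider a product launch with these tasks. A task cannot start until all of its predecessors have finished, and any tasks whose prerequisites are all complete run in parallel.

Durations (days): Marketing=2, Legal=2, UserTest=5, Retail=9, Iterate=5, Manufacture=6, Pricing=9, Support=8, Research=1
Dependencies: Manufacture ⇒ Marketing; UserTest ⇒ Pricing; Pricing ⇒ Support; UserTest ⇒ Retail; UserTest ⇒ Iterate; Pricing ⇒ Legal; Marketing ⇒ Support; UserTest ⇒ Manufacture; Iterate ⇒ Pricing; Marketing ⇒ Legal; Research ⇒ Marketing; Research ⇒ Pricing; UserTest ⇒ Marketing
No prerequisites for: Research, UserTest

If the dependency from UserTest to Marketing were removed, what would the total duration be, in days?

With the dependency in place, UserTest→Iterate→Pricing→Support = 5+5+9+8 = 27 sets the finish at 27 days.
Dropping UserTest→Marketing doesn't change Marketing's earliest start (11); another predecessor still binds.
New critical path: UserTest→Iterate→Pricing→Support = 5+5+9+8 = 27 ⇒ 27 days.

27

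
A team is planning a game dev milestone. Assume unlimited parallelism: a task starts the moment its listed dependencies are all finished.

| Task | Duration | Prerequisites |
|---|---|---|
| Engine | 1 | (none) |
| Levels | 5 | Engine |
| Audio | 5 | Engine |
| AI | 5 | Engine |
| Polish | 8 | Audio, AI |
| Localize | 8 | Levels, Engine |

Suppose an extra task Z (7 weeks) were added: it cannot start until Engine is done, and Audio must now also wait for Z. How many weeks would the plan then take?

Originally the plan takes 14 weeks.
With Z inserted, Audio now waits for max(Engine, Z).
New critical path: Engine→Z→Audio→Polish = 1+7+5+8 = 21 ⇒ 21 weeks.

21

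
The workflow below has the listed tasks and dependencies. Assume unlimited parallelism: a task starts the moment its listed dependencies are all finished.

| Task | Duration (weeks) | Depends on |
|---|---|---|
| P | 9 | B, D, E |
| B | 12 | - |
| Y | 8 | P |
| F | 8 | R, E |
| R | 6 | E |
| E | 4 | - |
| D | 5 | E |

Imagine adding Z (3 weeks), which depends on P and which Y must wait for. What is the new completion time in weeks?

32

Originally the schedule takes 29 weeks.
With Z inserted, Y now waits for max(P, Z).
New critical path: B→P→Z→Y = 12+9+3+8 = 32 ⇒ 32 weeks.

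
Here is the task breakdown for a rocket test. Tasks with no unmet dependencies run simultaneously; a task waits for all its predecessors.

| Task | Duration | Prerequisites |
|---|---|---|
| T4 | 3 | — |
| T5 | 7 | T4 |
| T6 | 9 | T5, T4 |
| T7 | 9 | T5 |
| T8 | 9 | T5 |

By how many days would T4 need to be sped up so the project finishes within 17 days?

2

Current finish: 19 days; target: 17.
T4 is on every critical path, so each day cut from T4 cuts the finish by one (this holds down to a finish of 17).
Need 19 − 17 = 2 days off T4 → T4 becomes 1 day, finish becomes 17.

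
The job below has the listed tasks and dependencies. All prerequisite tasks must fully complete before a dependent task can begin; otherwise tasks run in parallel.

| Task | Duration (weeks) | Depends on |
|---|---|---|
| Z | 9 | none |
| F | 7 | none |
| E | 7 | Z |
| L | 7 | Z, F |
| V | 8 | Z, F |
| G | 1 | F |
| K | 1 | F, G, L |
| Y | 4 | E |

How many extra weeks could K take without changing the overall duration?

The longest chain is Z→E→Y = 9+7+4 = 20; overall finish 20 weeks.
Longest path through K: 17 weeks (earliest finish 17, latest finish 20).
Float = 20 − 17 = 3.

3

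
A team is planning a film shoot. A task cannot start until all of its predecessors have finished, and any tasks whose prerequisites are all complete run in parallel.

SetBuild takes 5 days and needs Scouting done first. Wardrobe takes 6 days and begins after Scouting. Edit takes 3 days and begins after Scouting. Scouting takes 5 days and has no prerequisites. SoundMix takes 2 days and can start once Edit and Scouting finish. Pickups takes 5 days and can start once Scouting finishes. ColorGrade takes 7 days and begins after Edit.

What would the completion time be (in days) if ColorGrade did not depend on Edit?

11

Before: longest chain Scouting→Edit→ColorGrade = 5+3+7 = 15, finish 15.
Without Edit→ColorGrade, ColorGrade's earliest start moves from 8 to 0.
The longest chain is now Scouting→Wardrobe = 5+6 = 11, so the project takes 11 days.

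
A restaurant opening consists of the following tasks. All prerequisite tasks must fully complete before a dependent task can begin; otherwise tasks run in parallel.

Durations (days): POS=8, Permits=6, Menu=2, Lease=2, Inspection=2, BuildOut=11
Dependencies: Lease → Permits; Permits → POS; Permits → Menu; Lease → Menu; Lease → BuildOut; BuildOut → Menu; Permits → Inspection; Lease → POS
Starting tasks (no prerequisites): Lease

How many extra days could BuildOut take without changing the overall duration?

Lease→Permits→POS = 2+6+8 = 16 sets the makespan at 16 days.
BuildOut finishes as early as 13 and must finish by 14.
So BuildOut can slip 14 − 13 = 1 day.

1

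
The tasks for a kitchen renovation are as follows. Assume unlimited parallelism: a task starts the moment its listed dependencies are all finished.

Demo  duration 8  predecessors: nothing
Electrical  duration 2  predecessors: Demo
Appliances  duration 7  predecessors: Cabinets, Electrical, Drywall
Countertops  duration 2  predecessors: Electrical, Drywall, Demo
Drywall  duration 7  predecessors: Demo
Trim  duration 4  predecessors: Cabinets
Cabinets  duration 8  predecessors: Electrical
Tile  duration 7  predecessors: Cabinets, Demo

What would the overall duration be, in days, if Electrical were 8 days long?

31

Actual critical path: Demo→Electrical→Cabinets→Tile = 8+2+8+7 = 25 ⇒ 25 days.
Electrical is on the critical path; changing it to 8 makes that path 31 days.
The critical path is still Demo→Electrical→Cabinets→Tile; finish is now 31 days.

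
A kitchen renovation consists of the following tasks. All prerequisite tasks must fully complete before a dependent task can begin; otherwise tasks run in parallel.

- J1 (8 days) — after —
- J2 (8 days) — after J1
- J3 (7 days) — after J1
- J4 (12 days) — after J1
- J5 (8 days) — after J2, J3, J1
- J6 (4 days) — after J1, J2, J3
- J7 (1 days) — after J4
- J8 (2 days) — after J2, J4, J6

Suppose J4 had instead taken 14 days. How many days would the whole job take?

Critical path before the change: J1→J2→J5 = 8+8+8 = 24 giving 24 days.
The longest path through J4 is only 22 days, so J4 has float 2.
The critical path is still J1→J2→J5; finish is now 24 days.

24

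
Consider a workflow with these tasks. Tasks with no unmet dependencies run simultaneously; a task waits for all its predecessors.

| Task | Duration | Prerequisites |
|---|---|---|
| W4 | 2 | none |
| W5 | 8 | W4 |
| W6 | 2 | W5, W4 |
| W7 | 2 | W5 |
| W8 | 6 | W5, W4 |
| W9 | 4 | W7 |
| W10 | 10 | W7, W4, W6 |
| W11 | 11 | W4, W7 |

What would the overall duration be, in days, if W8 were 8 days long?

23

The binding path is W4→W5→W7→W11 = 2+8+2+11 = 23; finish at 23 days.
W8 is off the critical path — its longest chain is 16 days, giving 7 of slack.
That remains the longest chain; total 23 days.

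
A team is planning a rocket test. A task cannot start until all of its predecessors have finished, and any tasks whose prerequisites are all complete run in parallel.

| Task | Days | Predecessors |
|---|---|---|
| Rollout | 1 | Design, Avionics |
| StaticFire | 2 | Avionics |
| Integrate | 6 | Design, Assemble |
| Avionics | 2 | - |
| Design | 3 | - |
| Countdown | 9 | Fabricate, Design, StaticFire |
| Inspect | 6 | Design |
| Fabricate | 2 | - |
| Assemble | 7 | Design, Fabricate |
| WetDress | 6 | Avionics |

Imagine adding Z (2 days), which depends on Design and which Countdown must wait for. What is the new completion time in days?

Originally the schedule takes 16 days.
With Z inserted, Countdown now waits for max(Fabricate, Design, StaticFire, Z).
New critical path: Design→Assemble→Integrate = 3+7+6 = 16 ⇒ 16 days.

16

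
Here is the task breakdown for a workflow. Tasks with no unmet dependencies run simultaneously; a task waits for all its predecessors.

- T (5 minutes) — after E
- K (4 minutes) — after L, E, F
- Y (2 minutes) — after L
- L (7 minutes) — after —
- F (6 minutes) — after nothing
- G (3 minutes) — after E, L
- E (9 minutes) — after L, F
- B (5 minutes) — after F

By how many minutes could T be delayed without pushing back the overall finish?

0

Critical path: L→E→T = 7+9+5 = 21, so the finish is 21 minutes.
Longest path through T: 21 minutes (earliest finish 21, latest finish 21).
Slack of T = 16 − 16 = 0 minutes.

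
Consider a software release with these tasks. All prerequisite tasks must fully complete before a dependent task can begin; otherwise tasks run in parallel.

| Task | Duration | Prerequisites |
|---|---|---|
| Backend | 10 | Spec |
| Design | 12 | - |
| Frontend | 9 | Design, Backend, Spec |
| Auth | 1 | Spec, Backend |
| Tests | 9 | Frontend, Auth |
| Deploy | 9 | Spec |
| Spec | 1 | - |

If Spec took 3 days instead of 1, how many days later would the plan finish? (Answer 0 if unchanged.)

Critical path before the change: Design→Frontend→Tests = 12+9+9 = 30 giving 30 days.
Spec is off the critical path — its longest chain is 29 days, giving 1 of slack.
New critical path: Spec→Backend→Frontend→Tests = 3+10+9+9 = 31 ⇒ 31 days.
Change in finish: 31 − 30 = +1 days.

1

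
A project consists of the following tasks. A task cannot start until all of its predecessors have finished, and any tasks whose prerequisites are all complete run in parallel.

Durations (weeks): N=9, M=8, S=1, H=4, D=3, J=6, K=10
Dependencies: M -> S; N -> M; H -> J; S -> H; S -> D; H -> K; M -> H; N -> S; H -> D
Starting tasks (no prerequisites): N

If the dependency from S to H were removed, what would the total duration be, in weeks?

31

With the dependency in place, N→M→S→H→K = 9+8+1+4+10 = 32 sets the finish at 32 weeks.
Without S→H, H's earliest start moves from 18 to 17.
After: N→M→H→K = 9+8+4+10 = 31 → 31 weeks.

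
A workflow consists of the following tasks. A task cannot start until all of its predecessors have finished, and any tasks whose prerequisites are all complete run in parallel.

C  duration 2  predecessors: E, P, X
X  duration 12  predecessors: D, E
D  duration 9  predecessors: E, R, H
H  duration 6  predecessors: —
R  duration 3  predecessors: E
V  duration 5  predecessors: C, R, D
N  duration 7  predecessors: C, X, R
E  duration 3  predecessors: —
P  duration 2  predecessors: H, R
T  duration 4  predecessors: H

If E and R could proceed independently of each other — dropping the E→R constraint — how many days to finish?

36

Original critical path: H→D→X→C→N = 6+9+12+2+7 = 36 ⇒ 36 days.
Without E→R, R's earliest start moves from 3 to 0.
After: H→D→X→C→N = 6+9+12+2+7 = 36 → 36 days.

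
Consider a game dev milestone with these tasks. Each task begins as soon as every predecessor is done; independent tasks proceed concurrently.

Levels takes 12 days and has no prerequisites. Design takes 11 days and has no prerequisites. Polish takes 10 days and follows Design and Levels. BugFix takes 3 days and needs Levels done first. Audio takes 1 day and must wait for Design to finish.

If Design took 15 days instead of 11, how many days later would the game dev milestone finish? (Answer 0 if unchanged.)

3

As given, the longest chain is Levels→Polish = 12+10 = 22, so the finish is 22 days.
Design has 1 day of float (longest path through it is 21).
New critical path: Design→Polish = 15+10 = 25 ⇒ 25 days.
Change in finish: 25 − 22 = +3 days.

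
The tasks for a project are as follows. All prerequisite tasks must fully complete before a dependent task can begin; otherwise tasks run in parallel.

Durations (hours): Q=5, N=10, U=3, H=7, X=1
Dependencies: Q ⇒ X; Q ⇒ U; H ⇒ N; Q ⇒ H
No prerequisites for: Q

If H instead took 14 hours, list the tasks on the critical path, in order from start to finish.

Q, H, N

Actual critical path: Q→H→N = 5+7+10 = 22 ⇒ 22 hours.
Since H is critical, the +7 change carries straight to that chain (now 29 hours).
No other chain overtakes it, so the finish is 29 hours.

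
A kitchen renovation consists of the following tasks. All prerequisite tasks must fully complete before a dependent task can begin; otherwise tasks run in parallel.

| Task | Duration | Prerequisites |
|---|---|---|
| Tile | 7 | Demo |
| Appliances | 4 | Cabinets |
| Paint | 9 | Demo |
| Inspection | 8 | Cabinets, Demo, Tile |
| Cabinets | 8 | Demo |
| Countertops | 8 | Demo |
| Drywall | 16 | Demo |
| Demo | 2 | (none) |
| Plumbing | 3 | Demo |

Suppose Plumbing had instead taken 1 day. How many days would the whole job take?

Baseline: Demo→Drywall = 2+16 = 18 → 18 days.
The longest path through Plumbing is only 5 days, so Plumbing has float 13.
The critical path is still Demo→Drywall; finish is now 18 days.

18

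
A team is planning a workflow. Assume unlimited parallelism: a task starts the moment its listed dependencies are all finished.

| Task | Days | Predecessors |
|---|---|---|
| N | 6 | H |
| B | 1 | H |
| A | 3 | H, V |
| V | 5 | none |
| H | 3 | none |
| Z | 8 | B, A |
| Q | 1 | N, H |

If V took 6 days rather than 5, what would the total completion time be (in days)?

Baseline: V→A→Z = 5+3+8 = 16 → 16 days.
V lies on that path, so at 6 days the path becomes 17 days.
That remains the longest chain; total 17 days.

17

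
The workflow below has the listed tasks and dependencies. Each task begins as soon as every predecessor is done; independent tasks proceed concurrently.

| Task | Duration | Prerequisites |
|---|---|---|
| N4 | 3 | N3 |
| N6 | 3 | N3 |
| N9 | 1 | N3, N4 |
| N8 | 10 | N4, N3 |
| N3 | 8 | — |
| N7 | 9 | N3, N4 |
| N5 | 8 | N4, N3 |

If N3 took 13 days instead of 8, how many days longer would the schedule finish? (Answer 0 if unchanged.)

Critical path before the change: N3→N4→N8 = 8+3+10 = 21 giving 21 days.
N3 is on the critical path; changing it to 13 makes that path 26 days.
The critical path is still N3→N4→N8; finish is now 26 days.
Change in finish: 26 − 21 = +5 days.

5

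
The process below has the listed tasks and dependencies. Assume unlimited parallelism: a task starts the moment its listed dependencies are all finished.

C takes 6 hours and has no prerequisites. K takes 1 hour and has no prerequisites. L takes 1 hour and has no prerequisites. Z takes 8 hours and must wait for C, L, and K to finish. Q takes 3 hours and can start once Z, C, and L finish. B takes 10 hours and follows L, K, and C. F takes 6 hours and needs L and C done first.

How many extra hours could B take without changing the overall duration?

1

C→Z→Q = 6+8+3 = 17 sets the makespan at 17 hours.
The longest chain containing B totals 16 hours.
So B can slip 17 − 16 = 1 hour.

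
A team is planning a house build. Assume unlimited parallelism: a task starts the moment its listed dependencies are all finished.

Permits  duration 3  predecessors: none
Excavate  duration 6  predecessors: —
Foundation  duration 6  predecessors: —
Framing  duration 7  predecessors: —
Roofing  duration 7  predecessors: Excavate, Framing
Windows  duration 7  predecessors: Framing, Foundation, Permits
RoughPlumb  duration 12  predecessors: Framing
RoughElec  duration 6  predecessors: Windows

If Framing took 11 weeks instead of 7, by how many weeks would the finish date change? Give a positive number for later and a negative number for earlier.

As given, the longest chain is Framing→Windows→RoughElec = 7+7+6 = 20, so the finish is 20 weeks.
Framing is on the critical path; changing it to 11 makes that path 24 weeks.
The critical path is still Framing→Windows→RoughElec; finish is now 24 weeks.
Change in finish: 24 − 20 = +4 weeks.

4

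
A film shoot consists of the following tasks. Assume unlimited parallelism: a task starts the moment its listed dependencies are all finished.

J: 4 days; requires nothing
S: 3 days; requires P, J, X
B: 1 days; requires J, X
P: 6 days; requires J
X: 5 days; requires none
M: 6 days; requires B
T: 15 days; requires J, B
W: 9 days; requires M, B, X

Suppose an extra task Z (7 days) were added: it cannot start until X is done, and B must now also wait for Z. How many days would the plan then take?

28

Originally the plan takes 21 days.
With Z inserted, B now waits for max(J, X, Z).
New critical path: X→Z→B→M→W = 5+7+1+6+9 = 28 ⇒ 28 days.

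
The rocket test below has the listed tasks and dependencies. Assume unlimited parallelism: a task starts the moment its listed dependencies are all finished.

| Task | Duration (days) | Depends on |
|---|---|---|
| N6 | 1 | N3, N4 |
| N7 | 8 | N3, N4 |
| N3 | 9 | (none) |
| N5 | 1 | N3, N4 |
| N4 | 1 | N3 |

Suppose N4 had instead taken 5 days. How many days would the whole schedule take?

Baseline: N3→N4→N7 = 9+1+8 = 18 → 18 days.
N4 is on the critical path; changing it to 5 makes that path 22 days.
That remains the longest chain; total 22 days.

22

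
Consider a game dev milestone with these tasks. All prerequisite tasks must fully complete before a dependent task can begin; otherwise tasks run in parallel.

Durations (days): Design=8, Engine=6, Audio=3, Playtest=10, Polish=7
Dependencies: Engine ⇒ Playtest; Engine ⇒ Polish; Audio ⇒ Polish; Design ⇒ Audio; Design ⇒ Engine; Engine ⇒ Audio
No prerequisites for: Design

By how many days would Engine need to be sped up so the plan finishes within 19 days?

Current finish: 24 days; target: 19.
Engine is on every critical path, so each day cut from Engine cuts the finish by one (this holds down to a finish of 19).
Need 24 − 19 = 5 days off Engine → Engine becomes 1 day, finish becomes 19.

5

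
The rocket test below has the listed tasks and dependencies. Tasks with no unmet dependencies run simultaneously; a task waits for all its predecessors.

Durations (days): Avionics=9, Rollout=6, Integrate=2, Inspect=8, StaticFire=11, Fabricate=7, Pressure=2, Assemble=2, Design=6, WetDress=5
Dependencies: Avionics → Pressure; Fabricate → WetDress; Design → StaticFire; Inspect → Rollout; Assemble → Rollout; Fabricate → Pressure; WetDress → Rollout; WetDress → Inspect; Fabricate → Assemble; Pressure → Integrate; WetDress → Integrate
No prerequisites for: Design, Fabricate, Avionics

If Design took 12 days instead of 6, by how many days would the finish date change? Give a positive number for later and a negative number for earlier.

Critical path before the change: Fabricate→WetDress→Inspect→Rollout = 7+5+8+6 = 26 giving 26 days.
The longest path through Design is only 17 days, so Design has float 9.
No other chain overtakes it, so the finish is 26 days.
Change in finish: 26 − 26 = +0 days.

0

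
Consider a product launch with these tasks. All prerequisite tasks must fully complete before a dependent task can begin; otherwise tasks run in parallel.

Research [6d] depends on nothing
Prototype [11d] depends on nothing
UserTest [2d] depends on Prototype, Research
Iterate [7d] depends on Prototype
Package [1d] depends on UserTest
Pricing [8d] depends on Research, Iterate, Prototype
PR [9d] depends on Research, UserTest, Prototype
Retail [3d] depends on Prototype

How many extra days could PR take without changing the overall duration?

4

The longest chain is Prototype→Iterate→Pricing = 11+7+8 = 26; overall finish 26 days.
PR finishes as early as 22 and must finish by 26.
So PR can slip 26 − 22 = 4 days.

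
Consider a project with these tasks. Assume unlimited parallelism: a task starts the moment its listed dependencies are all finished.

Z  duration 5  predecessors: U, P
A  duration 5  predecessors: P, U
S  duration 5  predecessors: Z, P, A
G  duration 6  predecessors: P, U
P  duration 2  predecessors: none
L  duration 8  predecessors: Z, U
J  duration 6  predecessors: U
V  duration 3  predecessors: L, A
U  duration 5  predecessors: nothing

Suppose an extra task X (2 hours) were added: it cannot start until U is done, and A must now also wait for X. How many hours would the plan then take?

21

Originally the plan takes 21 hours.
With X inserted, A now waits for max(P, U, X).
New critical path: U→Z→L→V = 5+5+8+3 = 21 ⇒ 21 hours.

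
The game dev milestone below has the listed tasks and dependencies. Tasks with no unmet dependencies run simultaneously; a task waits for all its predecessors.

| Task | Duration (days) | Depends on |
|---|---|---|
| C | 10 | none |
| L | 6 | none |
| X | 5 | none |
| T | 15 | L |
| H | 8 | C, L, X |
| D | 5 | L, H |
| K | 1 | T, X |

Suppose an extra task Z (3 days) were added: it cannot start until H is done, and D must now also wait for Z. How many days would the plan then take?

Originally the plan takes 23 days.
With Z inserted, D now waits for max(L, H, Z).
New critical path: C→H→Z→D = 10+8+3+5 = 26 ⇒ 26 days.

26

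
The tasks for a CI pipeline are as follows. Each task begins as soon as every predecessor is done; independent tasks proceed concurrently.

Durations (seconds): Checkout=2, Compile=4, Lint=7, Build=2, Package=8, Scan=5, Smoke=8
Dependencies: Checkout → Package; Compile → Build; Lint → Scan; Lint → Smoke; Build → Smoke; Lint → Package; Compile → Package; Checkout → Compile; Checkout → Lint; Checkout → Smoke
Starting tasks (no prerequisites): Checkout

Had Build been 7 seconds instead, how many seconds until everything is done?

As given, the longest chain is Checkout→Lint→Package = 2+7+8 = 17, so the finish is 17 seconds.
The longest path through Build is only 16 seconds, so Build has float 1.
The binding chain switches to Checkout→Compile→Build→Smoke = 2+4+7+8 = 21; finish 21 seconds.

21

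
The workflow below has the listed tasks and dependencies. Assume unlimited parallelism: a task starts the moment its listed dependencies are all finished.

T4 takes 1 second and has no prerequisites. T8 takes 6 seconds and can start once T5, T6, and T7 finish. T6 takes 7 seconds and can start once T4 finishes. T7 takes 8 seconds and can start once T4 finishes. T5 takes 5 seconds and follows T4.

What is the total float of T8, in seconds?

0

T4→T7→T8 = 1+8+6 = 15 sets the makespan at 15 seconds.
The longest chain containing T8 totals 15 seconds.
Float = 15 − 15 = 0.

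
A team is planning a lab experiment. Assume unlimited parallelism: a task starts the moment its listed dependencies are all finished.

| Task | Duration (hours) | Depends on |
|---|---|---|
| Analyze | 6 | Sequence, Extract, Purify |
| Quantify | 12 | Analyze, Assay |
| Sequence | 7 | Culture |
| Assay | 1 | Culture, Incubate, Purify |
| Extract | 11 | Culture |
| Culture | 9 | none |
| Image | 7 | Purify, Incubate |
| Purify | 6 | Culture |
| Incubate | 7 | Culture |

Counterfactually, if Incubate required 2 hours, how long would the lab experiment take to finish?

38

Actual critical path: Culture→Extract→Analyze→Quantify = 9+11+6+12 = 38 ⇒ 38 hours.
The longest path through Incubate is only 29 hours, so Incubate has float 9.
The critical path is still Culture→Extract→Analyze→Quantify; finish is now 38 hours.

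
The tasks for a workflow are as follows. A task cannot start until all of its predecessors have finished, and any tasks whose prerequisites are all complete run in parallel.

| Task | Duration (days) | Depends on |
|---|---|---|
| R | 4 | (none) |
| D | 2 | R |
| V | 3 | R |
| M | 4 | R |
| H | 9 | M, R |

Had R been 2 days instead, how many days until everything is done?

15

Critical path before the change: R→M→H = 4+4+9 = 17 giving 17 days.
Since R is critical, the -2 change carries straight to that chain (now 15 days).
The critical path is still R→M→H; finish is now 15 days.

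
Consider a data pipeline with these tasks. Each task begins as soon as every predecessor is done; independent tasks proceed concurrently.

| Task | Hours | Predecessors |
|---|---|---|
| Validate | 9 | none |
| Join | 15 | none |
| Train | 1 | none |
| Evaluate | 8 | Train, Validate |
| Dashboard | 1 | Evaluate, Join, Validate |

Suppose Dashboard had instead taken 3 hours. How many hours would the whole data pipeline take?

The binding path is Validate→Evaluate→Dashboard = 9+8+1 = 18; finish at 18 hours.
Dashboard lies on that path, so at 3 hours the path becomes 20 hours.
No other chain overtakes it, so the finish is 20 hours.

20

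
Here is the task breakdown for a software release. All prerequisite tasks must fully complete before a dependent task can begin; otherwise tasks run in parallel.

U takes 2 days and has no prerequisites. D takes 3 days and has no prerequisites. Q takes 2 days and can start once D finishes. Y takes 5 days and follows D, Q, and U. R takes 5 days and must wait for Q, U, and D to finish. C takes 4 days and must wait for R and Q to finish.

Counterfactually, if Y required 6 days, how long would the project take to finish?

14

As given, the longest chain is D→Q→R→C = 3+2+5+4 = 14, so the finish is 14 days.
Y has 4 days of float (longest path through it is 10).
No other chain overtakes it, so the finish is 14 days.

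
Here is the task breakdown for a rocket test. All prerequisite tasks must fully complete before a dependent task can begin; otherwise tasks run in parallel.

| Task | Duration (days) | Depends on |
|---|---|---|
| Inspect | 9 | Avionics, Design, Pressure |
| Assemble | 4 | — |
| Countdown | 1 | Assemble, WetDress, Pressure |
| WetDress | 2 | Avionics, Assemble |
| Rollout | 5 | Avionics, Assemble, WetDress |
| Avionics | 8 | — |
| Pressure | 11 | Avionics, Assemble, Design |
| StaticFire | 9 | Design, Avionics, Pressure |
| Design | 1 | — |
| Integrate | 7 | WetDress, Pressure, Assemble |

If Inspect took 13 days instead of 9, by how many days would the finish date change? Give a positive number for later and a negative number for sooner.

4

Baseline: Avionics→Pressure→Inspect = 8+11+9 = 28 → 28 days.
Inspect is on the critical path; changing it to 13 makes that path 32 days.
The critical path is still Avionics→Pressure→Inspect; finish is now 32 days.
Change in finish: 32 − 28 = +4 days.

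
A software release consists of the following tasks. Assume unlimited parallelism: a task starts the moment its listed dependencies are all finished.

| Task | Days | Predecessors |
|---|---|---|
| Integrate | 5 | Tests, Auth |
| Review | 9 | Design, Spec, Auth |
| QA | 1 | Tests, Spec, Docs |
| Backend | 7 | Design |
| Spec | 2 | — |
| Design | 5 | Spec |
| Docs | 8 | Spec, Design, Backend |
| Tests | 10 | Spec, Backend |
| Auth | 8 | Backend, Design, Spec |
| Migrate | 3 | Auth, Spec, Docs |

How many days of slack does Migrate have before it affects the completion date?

6

The longest chain is Spec→Design→Backend→Auth→Review = 2+5+7+8+9 = 31; overall finish 31 days.
Migrate finishes as early as 25 and must finish by 31.
Slack of Migrate = 28 − 22 = 6 days.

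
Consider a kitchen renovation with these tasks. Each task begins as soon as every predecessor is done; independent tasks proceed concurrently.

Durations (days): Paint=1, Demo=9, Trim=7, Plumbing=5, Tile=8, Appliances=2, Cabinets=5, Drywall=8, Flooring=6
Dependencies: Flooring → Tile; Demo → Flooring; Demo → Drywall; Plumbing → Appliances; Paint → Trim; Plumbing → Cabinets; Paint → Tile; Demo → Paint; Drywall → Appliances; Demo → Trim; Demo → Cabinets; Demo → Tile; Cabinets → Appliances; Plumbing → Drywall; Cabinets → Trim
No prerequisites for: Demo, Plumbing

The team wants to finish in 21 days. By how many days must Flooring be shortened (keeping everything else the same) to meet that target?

2

Current finish: 23 days; target: 21.
Flooring is on every critical path, so each day cut from Flooring cuts the finish by one (this holds down to a finish of 21).
Need 23 − 21 = 2 days off Flooring → Flooring becomes 4 days, finish becomes 21.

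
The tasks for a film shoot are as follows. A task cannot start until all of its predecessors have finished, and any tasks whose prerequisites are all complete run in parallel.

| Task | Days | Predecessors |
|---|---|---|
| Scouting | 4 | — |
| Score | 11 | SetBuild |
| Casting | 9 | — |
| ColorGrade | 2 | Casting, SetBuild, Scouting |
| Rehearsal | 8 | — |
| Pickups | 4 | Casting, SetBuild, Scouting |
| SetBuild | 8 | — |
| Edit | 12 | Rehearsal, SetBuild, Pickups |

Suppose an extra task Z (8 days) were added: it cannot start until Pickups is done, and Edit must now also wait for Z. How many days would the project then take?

33

Originally the project takes 25 days.
With Z inserted, Edit now waits for max(Rehearsal, SetBuild, Pickups, Z).
New critical path: Casting→Pickups→Z→Edit = 9+4+8+12 = 33 ⇒ 33 days.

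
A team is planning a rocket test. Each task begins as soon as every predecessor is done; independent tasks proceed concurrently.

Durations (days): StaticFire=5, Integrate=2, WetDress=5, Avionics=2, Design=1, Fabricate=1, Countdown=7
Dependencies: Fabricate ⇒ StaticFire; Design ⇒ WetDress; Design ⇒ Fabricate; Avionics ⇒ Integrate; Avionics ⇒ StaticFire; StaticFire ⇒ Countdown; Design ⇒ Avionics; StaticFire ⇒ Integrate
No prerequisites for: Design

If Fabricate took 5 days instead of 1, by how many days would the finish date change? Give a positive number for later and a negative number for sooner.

3

Critical path before the change: Design→Avionics→StaticFire→Countdown = 1+2+5+7 = 15 giving 15 days.
Fabricate has 1 day of float (longest path through it is 14).
The binding chain switches to Design→Fabricate→StaticFire→Countdown = 1+5+5+7 = 18; finish 18 days.
Change in finish: 18 − 15 = +3 days.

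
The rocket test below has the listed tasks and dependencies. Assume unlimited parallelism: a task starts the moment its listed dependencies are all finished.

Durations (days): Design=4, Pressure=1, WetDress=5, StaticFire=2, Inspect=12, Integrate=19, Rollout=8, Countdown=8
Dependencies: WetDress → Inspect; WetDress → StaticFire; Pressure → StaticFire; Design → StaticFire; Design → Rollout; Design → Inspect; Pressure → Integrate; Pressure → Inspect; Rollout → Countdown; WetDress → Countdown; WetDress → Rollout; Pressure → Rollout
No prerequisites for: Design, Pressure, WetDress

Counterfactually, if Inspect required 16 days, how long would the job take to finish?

As given, the longest chain is WetDress→Rollout→Countdown = 5+8+8 = 21, so the finish is 21 days.
Inspect is off the critical path — its longest chain is 17 days, giving 4 of slack.
Now WetDress→Inspect = 5+16 = 21 is longest, so the finish becomes 21 days.

21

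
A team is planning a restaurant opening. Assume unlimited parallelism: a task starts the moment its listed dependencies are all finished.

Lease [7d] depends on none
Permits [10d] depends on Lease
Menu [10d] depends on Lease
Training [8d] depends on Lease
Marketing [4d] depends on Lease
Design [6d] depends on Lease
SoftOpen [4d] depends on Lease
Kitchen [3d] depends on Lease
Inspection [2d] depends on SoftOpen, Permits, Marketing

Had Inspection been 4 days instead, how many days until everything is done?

21

Critical path before the change: Lease→Permits→Inspection = 7+10+2 = 19 giving 19 days.
Since Inspection is critical, the +2 change carries straight to that chain (now 21 days).
The critical path is still Lease→Permits→Inspection; finish is now 21 days.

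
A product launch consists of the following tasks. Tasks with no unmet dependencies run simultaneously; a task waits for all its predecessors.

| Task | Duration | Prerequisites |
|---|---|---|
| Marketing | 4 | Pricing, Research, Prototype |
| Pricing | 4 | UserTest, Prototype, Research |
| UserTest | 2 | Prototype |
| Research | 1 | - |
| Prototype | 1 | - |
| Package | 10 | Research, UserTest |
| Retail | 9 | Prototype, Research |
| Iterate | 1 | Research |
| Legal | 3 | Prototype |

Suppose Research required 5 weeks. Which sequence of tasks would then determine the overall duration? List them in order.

Research, Package

Critical path before the change: Prototype→UserTest→Package = 1+2+10 = 13 giving 13 weeks.
Research has 2 weeks of float (longest path through it is 11).
New critical path: Research→Package = 5+10 = 15 ⇒ 15 weeks.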